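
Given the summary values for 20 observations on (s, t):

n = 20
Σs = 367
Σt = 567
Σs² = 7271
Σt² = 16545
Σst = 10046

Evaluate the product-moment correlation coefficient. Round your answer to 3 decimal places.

-0.713

r = (nΣst − ΣsΣt) / √[(nΣs² − (Σs)²)(nΣt² − (Σt)²)]
Numerator: 20×10046 − 367×567 = -7169
Denominator: √[(145420 − 134689)(330900 − 321489)] = √[10731 × 9411] = 10049.3503
r = -7169 / 10049.3503 ≈ -0.713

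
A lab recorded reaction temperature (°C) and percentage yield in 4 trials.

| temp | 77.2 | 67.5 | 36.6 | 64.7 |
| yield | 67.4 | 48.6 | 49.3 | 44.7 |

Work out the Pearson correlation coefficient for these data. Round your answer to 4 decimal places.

0.5000

n = 4, Σx = 246, Σy = 210, Σx² = 16041.74, Σy² = 11333.3, Σxy = 13180.25
nΣxy − ΣxΣy = 52721 − 51660 = 1061
nΣx² − (Σx)² = 64166.96 − 60516 = 3650.96; nΣy² − (Σy)² = 45333.2 − 44100 = 1233.2
r = 1061 / √(3650.96 × 1233.2) = 1061 / 2121.8774 ≈ 0.5000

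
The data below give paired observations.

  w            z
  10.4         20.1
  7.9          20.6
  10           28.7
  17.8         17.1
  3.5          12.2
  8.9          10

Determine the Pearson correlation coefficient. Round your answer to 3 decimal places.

n = 6, Σw = 58.5, Σz = 108.7, Σw² = 678.87, Σz² = 2193.31, Σwz = 1094.86
nΣwz − ΣwΣz = 6569.16 − 6358.95 = 210.21
nΣw² − (Σw)² = 4073.22 − 3422.25 = 650.97; nΣz² − (Σz)² = 13159.86 − 11815.69 = 1344.17
r = 210.21 / √(650.97 × 1344.17) = 210.21 / 935.4220 ≈ 0.225

0.225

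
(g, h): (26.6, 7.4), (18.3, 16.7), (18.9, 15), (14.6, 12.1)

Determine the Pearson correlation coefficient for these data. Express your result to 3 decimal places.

-0.665

n = 4, Σg = 78.4, Σh = 51.2, Σg² = 1612.82, Σh² = 705.06, Σgh = 962.61
nΣgh − ΣgΣh = 3850.44 − 4014.08 = -163.64
nΣg² − (Σg)² = 6451.28 − 6146.56 = 304.72; nΣh² − (Σh)² = 2820.24 − 2621.44 = 198.8
r = -163.64 / √(304.72 × 198.8) = -163.64 / 246.1267 ≈ -0.665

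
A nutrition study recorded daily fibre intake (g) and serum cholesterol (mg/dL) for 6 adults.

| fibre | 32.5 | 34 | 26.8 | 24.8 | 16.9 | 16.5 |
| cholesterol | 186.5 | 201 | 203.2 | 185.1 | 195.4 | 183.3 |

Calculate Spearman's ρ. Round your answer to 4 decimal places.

0.6000

Rank fibre: 5, 6, 4, 3, 2, 1
Rank cholesterol: 3, 5, 6, 2, 4, 1
d = rank(fibre) − rank(cholesterol): 2, 1, -2, 1, -2, 0; Σd² = 14
ρ = 1 − 6Σd² / [n(n²−1)] = 1 − 6×14 / (6×35) = 1 − 84/210 ≈ 0.6000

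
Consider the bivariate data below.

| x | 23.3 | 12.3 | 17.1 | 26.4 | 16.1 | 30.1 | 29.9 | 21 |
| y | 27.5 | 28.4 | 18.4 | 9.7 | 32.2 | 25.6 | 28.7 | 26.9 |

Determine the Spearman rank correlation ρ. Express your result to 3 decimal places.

Rank x: 5, 1, 3, 6, 2, 8, 7, 4
Rank y: 5, 6, 2, 1, 8, 3, 7, 4
d = rank(x) − rank(y): 0, -5, 1, 5, -6, 5, 0, 0; Σd² = 112
ρ = 1 − 6Σd² / [n(n²−1)] = 1 − 6×112 / (8×63) = 1 − 672/504 ≈ -0.333

-0.333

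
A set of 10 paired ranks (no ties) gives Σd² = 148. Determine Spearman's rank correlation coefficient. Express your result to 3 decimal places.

ρ = 1 − 6Σd² / [n(n²−1)] = 1 − 6×148 / (10×99)
  = 1 − 888/990 = 1 − 0.8970 ≈ 0.103

0.103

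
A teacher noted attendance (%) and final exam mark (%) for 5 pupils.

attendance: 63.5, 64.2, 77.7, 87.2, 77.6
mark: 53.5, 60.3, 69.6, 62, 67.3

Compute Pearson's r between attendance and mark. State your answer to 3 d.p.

0.600

n = 5, Σx = 370.2, Σy = 312.7, Σx² = 27816.78, Σy² = 19715.79, Σxy = 23305.31
nΣxy − ΣxΣy = 116526.55 − 115761.54 = 765.01
nΣx² − (Σx)² = 139083.9 − 137048.04 = 2035.86; nΣy² − (Σy)² = 98578.95 − 97781.29 = 797.66
r = 765.01 / √(2035.86 × 797.66) = 765.01 / 1274.3328 ≈ 0.600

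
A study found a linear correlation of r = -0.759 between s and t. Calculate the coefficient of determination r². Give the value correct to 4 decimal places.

0.5761

r² = (-0.759)² = 0.5761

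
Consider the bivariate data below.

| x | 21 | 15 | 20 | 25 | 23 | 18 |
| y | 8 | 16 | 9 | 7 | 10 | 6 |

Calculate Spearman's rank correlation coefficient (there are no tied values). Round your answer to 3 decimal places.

-0.257

Rank x: 4, 1, 3, 6, 5, 2
Rank y: 3, 6, 4, 2, 5, 1
d = rank(x) − rank(y): 1, -5, -1, 4, 0, 1; Σd² = 44
ρ = 1 − 6Σd² / [n(n²−1)] = 1 − 6×44 / (6×35) = 1 − 264/210 ≈ -0.257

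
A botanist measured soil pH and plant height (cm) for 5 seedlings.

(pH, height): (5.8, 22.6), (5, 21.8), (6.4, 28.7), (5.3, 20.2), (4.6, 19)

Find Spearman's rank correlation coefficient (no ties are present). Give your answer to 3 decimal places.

Rank pH: 4, 2, 5, 3, 1
Rank height: 4, 3, 5, 2, 1
d = rank(pH) − rank(height): 0, -1, 0, 1, 0; Σd² = 2
ρ = 1 − 6Σd² / [n(n²−1)] = 1 − 6×2 / (5×24) = 1 − 12/120 ≈ 0.900

0.900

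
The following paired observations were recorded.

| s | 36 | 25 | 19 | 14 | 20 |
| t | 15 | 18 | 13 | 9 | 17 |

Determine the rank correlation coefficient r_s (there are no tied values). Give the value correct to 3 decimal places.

Rank s: 5, 4, 2, 1, 3
Rank t: 3, 5, 2, 1, 4
d = rank(s) − rank(t): 2, -1, 0, 0, -1; Σd² = 6
ρ = 1 − 6Σd² / [n(n²−1)] = 1 − 6×6 / (5×24) = 1 − 36/120 ≈ 0.700

0.700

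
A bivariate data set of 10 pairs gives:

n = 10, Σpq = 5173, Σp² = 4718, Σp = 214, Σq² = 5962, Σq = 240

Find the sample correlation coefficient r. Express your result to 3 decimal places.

0.221

r = (nΣpq − ΣpΣq) / √[(nΣp² − (Σp)²)(nΣq² − (Σq)²)]
Numerator: 10×5173 − 214×240 = 370
Denominator: √[(47180 − 45796)(59620 − 57600)] = √[1384 × 2020] = 1672.0287
r = 370 / 1672.0287 ≈ 0.221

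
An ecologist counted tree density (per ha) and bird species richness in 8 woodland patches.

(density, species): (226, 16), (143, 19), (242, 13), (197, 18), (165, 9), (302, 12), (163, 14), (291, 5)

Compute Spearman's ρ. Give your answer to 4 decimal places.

Rank density: 5, 1, 6, 4, 3, 8, 2, 7
Rank species: 6, 8, 4, 7, 2, 3, 5, 1
d = rank(density) − rank(species): -1, -7, 2, -3, 1, 5, -3, 6; Σd² = 134
ρ = 1 − 6Σd² / [n(n²−1)] = 1 − 6×134 / (8×63) = 1 − 804/504 ≈ -0.5952

-0.5952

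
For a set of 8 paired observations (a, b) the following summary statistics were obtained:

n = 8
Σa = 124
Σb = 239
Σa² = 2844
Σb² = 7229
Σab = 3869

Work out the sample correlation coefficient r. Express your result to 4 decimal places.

0.5747

r = (nΣab − ΣaΣb) / √[(nΣa² − (Σa)²)(nΣb² − (Σb)²)]
Numerator: 8×3869 − 124×239 = 1316
Denominator: √[(22752 − 15376)(57832 − 57121)] = √[7376 × 711] = 2290.0515
r = 1316 / 2290.0515 ≈ 0.5747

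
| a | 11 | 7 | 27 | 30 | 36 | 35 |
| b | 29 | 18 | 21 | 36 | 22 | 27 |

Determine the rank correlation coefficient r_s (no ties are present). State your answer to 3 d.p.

Rank a: 2, 1, 3, 4, 6, 5
Rank b: 5, 1, 2, 6, 3, 4
d = rank(a) − rank(b): -3, 0, 1, -2, 3, 1; Σd² = 24
ρ = 1 − 6Σd² / [n(n²−1)] = 1 − 6×24 / (6×35) = 1 − 144/210 ≈ 0.314

0.314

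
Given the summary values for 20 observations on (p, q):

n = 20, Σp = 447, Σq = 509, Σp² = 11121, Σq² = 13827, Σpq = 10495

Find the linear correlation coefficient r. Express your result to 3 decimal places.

-0.887

r = (nΣpq − ΣpΣq) / √[(nΣp² − (Σp)²)(nΣq² − (Σq)²)]
Numerator: 20×10495 − 447×509 = -17623
Denominator: √[(222420 − 199809)(276540 − 259081)] = √[22611 × 17459] = 19868.7053
r = -17623 / 19868.7053 ≈ -0.887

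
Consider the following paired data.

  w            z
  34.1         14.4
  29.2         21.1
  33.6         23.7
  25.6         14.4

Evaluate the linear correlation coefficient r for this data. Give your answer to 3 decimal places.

0.318

n = 4, Σw = 122.5, Σz = 73.6, Σw² = 3799.77, Σz² = 1421.62, Σwz = 2272.12
nΣwz − ΣwΣz = 9088.48 − 9016 = 72.48
nΣw² − (Σw)² = 15199.08 − 15006.25 = 192.83; nΣz² − (Σz)² = 5686.48 − 5416.96 = 269.52
r = 72.48 / √(192.83 × 269.52) = 72.48 / 227.9727 ≈ 0.318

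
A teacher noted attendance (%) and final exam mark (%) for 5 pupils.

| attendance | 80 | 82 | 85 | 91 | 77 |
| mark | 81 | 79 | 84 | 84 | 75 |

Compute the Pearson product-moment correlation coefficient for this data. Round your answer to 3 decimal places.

n = 5, Σx = 415, Σy = 403, Σx² = 34559, Σy² = 32539, Σxy = 33517
nΣxy − ΣxΣy = 167585 − 167245 = 340
nΣx² − (Σx)² = 172795 − 172225 = 570; nΣy² − (Σy)² = 162695 − 162409 = 286
r = 340 / √(570 × 286) = 340 / 403.7574 ≈ 0.842

0.842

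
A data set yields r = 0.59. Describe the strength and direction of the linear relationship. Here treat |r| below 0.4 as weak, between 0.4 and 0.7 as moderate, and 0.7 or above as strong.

r = 0.59 > 0 so the relationship is positive.
|r| = 0.59, which falls in the moderate range.

moderate positive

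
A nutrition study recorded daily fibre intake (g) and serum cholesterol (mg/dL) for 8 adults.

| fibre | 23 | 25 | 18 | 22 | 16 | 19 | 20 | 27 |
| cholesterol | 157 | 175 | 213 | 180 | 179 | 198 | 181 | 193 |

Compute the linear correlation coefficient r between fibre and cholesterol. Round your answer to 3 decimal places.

-0.295

n = 8, Σx = 170, Σy = 1476, Σx² = 3708, Σy² = 274298, Σxy = 31237
nΣxy − ΣxΣy = 249896 − 250920 = -1024
nΣx² − (Σx)² = 29664 − 28900 = 764; nΣy² − (Σy)² = 2194384 − 2178576 = 15808
r = -1024 / √(764 × 15808) = -1024 / 3475.2427 ≈ -0.295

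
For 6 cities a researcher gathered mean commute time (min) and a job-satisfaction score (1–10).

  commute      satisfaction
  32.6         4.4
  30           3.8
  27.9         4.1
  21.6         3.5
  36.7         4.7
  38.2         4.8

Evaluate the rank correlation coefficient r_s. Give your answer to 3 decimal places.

Rank commute: 4, 3, 2, 1, 5, 6
Rank satisfaction: 4, 2, 3, 1, 5, 6
d = rank(commute) − rank(satisfaction): 0, 1, -1, 0, 0, 0; Σd² = 2
ρ = 1 − 6Σd² / [n(n²−1)] = 1 − 6×2 / (6×35) = 1 − 12/210 ≈ 0.943

0.943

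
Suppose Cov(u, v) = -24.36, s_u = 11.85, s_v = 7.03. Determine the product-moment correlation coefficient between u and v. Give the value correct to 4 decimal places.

r = Cov(u,v) / (s_u · s_v) = -24.36 / (11.85 × 7.03)
  = -24.36 / 83.3055 ≈ -0.2924

-0.2924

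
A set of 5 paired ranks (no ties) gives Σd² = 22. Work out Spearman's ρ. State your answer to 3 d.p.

-0.100

ρ = 1 − 6Σd² / [n(n²−1)] = 1 − 6×22 / (5×24)
  = 1 − 132/120 = 1 − 1.1000 ≈ -0.100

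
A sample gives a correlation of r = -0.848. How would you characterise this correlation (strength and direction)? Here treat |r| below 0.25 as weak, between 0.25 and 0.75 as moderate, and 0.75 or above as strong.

r = -0.848 < 0 so the relationship is negative.
|r| = 0.848, which falls in the strong range.

strong negative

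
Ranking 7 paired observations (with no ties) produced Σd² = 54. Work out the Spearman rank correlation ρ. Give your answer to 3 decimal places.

ρ = 1 − 6Σd² / [n(n²−1)] = 1 − 6×54 / (7×48)
  = 1 − 324/336 = 1 − 0.9643 ≈ 0.036

0.036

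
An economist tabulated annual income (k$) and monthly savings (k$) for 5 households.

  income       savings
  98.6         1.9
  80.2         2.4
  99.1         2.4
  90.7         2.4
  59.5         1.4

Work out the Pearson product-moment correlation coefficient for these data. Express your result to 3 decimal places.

n = 5, Σx = 428.1, Σy = 10.5, Σx² = 37741.55, Σy² = 22.85, Σxy = 918.64
nΣxy − ΣxΣy = 4593.2 − 4495.05 = 98.15
nΣx² − (Σx)² = 188707.75 − 183269.61 = 5438.14; nΣy² − (Σy)² = 114.25 − 110.25 = 4
r = 98.15 / √(5438.14 × 4) = 98.15 / 147.4875 ≈ 0.665

0.665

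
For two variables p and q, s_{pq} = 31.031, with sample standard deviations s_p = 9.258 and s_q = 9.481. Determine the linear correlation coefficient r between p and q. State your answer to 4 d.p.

r = Cov(p,q) / (s_p · s_q) = 31.031 / (9.258 × 9.481)
  = 31.031 / 87.7751 ≈ 0.3535

0.3535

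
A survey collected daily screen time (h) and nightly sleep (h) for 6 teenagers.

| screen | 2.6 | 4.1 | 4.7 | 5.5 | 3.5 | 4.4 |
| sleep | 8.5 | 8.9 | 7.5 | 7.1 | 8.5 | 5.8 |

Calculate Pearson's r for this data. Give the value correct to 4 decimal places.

-0.5533

n = 6, Σx = 24.8, Σy = 46.3, Σx² = 107.52, Σy² = 364.01, Σxy = 188.16
nΣxy − ΣxΣy = 1128.96 − 1148.24 = -19.28
nΣx² − (Σx)² = 645.12 − 615.04 = 30.08; nΣy² − (Σy)² = 2184.06 − 2143.69 = 40.37
r = -19.28 / √(30.08 × 40.37) = -19.28 / 34.8472 ≈ -0.5533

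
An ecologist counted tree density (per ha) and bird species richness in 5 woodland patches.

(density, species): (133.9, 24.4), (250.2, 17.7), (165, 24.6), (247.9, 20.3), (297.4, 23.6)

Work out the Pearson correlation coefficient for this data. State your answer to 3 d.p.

-0.496

n = 5, Σx = 1094.4, Σy = 110.6, Σx² = 257655.42, Σy² = 2482.86, Σxy = 23805.71
nΣxy − ΣxΣy = 119028.55 − 121040.64 = -2012.09
nΣx² − (Σx)² = 1288277.1 − 1197711.36 = 90565.74; nΣy² − (Σy)² = 12414.3 − 12232.36 = 181.94
r = -2012.09 / √(90565.74 × 181.94) = -2012.09 / 4059.2525 ≈ -0.496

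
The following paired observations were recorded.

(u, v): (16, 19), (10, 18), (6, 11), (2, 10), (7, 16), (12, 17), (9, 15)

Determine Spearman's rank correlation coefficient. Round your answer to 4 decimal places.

Rank u: 7, 5, 2, 1, 3, 6, 4
Rank v: 7, 6, 2, 1, 4, 5, 3
d = rank(u) − rank(v): 0, -1, 0, 0, -1, 1, 1; Σd² = 4
ρ = 1 − 6Σd² / [n(n²−1)] = 1 − 6×4 / (7×48) = 1 − 24/336 ≈ 0.9286

0.9286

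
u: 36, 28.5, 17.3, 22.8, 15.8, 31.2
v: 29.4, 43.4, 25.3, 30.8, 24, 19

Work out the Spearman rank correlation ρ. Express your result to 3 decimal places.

Rank u: 6, 4, 2, 3, 1, 5
Rank v: 4, 6, 3, 5, 2, 1
d = rank(u) − rank(v): 2, -2, -1, -2, -1, 4; Σd² = 30
ρ = 1 − 6Σd² / [n(n²−1)] = 1 − 6×30 / (6×35) = 1 − 180/210 ≈ 0.143

0.143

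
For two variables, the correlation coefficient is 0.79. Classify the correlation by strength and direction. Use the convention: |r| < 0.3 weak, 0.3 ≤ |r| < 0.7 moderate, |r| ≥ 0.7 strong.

r = 0.79 > 0 so the relationship is positive.
|r| = 0.79, which falls in the strong range.

strong positive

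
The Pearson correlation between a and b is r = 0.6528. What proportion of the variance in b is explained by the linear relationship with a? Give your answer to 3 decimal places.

r² = (0.6528)² = 0.426

0.426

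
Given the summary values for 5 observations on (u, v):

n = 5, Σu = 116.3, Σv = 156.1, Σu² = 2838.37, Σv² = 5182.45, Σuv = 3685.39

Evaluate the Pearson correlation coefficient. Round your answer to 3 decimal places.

0.269

r = (nΣuv − ΣuΣv) / √[(nΣu² − (Σu)²)(nΣv² − (Σv)²)]
Numerator: 5×3685.39 − 116.3×156.1 = 272.52
Denominator: √[(14191.85 − 13525.69)(25912.25 − 24367.21)] = √[666.16 × 1545.04] = 1014.5166
r = 272.52 / 1014.5166 ≈ 0.269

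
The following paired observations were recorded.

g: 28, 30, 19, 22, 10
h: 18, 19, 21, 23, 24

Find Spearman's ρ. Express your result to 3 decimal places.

-0.800

Rank g: 4, 5, 2, 3, 1
Rank h: 1, 2, 3, 4, 5
d = rank(g) − rank(h): 3, 3, -1, -1, -4; Σd² = 36
ρ = 1 − 6Σd² / [n(n²−1)] = 1 − 6×36 / (5×24) = 1 − 216/120 ≈ -0.800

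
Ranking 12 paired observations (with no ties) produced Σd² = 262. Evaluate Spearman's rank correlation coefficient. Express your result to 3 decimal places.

0.084

ρ = 1 − 6Σd² / [n(n²−1)] = 1 − 6×262 / (12×143)
  = 1 − 1572/1716 = 1 − 0.9161 ≈ 0.084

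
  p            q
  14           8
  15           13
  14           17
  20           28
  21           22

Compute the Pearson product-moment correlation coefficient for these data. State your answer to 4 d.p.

n = 5, Σp = 84, Σq = 88, Σp² = 1458, Σq² = 1790, Σpq = 1567
nΣpq − ΣpΣq = 7835 − 7392 = 443
nΣp² − (Σp)² = 7290 − 7056 = 234; nΣq² − (Σq)² = 8950 − 7744 = 1206
r = 443 / √(234 × 1206) = 443 / 531.2288 ≈ 0.8339

0.8339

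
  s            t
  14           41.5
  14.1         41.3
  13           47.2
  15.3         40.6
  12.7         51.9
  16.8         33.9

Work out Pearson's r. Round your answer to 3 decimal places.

n = 6, Σs = 85.9, Σt = 256.4, Σs² = 1241.43, Σt² = 11146.96, Σst = 3626.76
nΣst − ΣsΣt = 21760.56 − 22024.76 = -264.2
nΣs² − (Σs)² = 7448.58 − 7378.81 = 69.77; nΣt² − (Σt)² = 66881.76 − 65740.96 = 1140.8
r = -264.2 / √(69.77 × 1140.8) = -264.2 / 282.1234 ≈ -0.936

-0.936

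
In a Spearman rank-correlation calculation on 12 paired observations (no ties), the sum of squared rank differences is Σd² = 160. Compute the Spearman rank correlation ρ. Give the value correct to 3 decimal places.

ρ = 1 − 6Σd² / [n(n²−1)] = 1 − 6×160 / (12×143)
  = 1 − 960/1716 = 1 − 0.5594 ≈ 0.441

0.441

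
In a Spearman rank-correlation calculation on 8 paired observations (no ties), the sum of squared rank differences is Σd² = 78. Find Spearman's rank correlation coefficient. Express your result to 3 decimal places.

0.071

ρ = 1 − 6Σd² / [n(n²−1)] = 1 − 6×78 / (8×63)
  = 1 − 468/504 = 1 − 0.9286 ≈ 0.071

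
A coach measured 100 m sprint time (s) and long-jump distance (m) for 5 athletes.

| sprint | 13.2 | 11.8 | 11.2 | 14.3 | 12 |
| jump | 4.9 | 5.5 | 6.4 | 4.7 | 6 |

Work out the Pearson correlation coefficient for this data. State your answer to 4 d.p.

-0.9208

n = 5, Σx = 62.5, Σy = 27.5, Σx² = 787.41, Σy² = 153.31, Σxy = 340.47
nΣxy − ΣxΣy = 1702.35 − 1718.75 = -16.4
nΣx² − (Σx)² = 3937.05 − 3906.25 = 30.8; nΣy² − (Σy)² = 766.55 − 756.25 = 10.3
r = -16.4 / √(30.8 × 10.3) = -16.4 / 17.8112 ≈ -0.9208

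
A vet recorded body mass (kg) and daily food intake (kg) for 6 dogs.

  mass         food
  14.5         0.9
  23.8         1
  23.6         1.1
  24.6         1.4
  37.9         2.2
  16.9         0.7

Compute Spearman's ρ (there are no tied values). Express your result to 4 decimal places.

0.8857

Rank mass: 1, 4, 3, 5, 6, 2
Rank food: 2, 3, 4, 5, 6, 1
d = rank(mass) − rank(food): -1, 1, -1, 0, 0, 1; Σd² = 4
ρ = 1 − 6Σd² / [n(n²−1)] = 1 − 6×4 / (6×35) = 1 − 24/210 ≈ 0.8857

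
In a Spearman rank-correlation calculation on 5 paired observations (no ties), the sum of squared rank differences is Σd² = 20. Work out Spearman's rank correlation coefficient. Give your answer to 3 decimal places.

0.000

ρ = 1 − 6Σd² / [n(n²−1)] = 1 − 6×20 / (5×24)
  = 1 − 120/120 = 1 − 1.0000 ≈ 0.000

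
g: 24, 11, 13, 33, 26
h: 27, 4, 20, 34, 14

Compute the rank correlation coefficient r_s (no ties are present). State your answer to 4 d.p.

0.7000

Rank g: 3, 1, 2, 5, 4
Rank h: 4, 1, 3, 5, 2
d = rank(g) − rank(h): -1, 0, -1, 0, 2; Σd² = 6
ρ = 1 − 6Σd² / [n(n²−1)] = 1 − 6×6 / (5×24) = 1 − 36/120 ≈ 0.7000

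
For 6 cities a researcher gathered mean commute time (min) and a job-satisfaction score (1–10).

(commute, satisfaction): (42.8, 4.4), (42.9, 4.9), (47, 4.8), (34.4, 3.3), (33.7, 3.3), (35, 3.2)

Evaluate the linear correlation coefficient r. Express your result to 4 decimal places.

0.9549

n = 6, Σx = 235.8, Σy = 23.9, Σx² = 9425.3, Σy² = 98.43, Σxy = 960.86
nΣxy − ΣxΣy = 5765.16 − 5635.62 = 129.54
nΣx² − (Σx)² = 56551.8 − 55601.64 = 950.16; nΣy² − (Σy)² = 590.58 − 571.21 = 19.37
r = 129.54 / √(950.16 × 19.37) = 129.54 / 135.6636 ≈ 0.9549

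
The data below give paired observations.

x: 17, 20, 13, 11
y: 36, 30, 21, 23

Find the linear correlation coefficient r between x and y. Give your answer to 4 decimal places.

n = 4, Σx = 61, Σy = 110, Σx² = 979, Σy² = 3166, Σxy = 1738
nΣxy − ΣxΣy = 6952 − 6710 = 242
nΣx² − (Σx)² = 3916 − 3721 = 195; nΣy² − (Σy)² = 12664 − 12100 = 564
r = 242 / √(195 × 564) = 242 / 331.6323 ≈ 0.7297

0.7297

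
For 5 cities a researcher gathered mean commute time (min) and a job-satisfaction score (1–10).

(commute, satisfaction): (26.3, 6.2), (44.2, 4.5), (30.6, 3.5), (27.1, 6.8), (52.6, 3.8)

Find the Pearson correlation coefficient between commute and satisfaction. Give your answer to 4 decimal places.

-0.6356

n = 5, Σx = 180.8, Σy = 24.8, Σx² = 7082.86, Σy² = 131.62, Σxy = 853.22
nΣxy − ΣxΣy = 4266.1 − 4483.84 = -217.74
nΣx² − (Σx)² = 35414.3 − 32688.64 = 2725.66; nΣy² − (Σy)² = 658.1 − 615.04 = 43.06
r = -217.74 / √(2725.66 × 43.06) = -217.74 / 342.5886 ≈ -0.6356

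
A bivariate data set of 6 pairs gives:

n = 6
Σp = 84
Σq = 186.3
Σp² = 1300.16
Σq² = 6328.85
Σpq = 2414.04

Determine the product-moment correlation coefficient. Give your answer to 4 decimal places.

-0.7469

r = (nΣpq − ΣpΣq) / √[(nΣp² − (Σp)²)(nΣq² − (Σq)²)]
Numerator: 6×2414.04 − 84×186.3 = -1164.96
Denominator: √[(7800.96 − 7056)(37973.1 − 34707.69)] = √[744.96 × 3265.41] = 1559.6794
r = -1164.96 / 1559.6794 ≈ -0.7469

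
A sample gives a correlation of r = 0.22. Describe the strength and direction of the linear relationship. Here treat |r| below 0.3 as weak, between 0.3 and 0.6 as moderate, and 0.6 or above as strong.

weak positive

r = 0.22 > 0 so the relationship is positive.
|r| = 0.22, which falls in the weak range.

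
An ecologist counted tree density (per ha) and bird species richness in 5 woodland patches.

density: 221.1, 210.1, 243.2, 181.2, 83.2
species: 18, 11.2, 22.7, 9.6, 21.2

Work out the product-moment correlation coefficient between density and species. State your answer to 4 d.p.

-0.1160

n = 5, Σx = 938.8, Σy = 82.7, Σx² = 191929.14, Σy² = 1506.33, Σxy = 15356.92
nΣxy − ΣxΣy = 76784.6 − 77638.76 = -854.16
nΣx² − (Σx)² = 959645.7 − 881345.44 = 78300.26; nΣy² − (Σy)² = 7531.65 − 6839.29 = 692.36
r = -854.16 / √(78300.26 × 692.36) = -854.16 / 7362.8777 ≈ -0.1160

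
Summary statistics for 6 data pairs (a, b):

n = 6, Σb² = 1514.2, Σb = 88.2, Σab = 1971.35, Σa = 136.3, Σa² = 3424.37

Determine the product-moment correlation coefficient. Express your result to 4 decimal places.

r = (nΣab − ΣaΣb) / √[(nΣa² − (Σa)²)(nΣb² − (Σb)²)]
Numerator: 6×1971.35 − 136.3×88.2 = -193.56
Denominator: √[(20546.22 − 18577.69)(9085.2 − 7779.24)] = √[1968.53 × 1305.96] = 1603.3781
r = -193.56 / 1603.3781 ≈ -0.1207

-0.1207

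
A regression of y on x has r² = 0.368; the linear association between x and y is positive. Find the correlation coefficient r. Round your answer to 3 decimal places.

|r| = √0.368 = 0.607
The association is positive, so r = 0.607.

0.607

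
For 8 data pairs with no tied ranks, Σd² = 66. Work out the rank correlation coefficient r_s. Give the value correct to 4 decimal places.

0.2143

ρ = 1 − 6Σd² / [n(n²−1)] = 1 − 6×66 / (8×63)
  = 1 − 396/504 = 1 − 0.78571 ≈ 0.2143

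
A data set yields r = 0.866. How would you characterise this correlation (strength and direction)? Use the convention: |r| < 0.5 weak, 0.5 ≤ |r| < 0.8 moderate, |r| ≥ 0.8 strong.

r = 0.866 > 0 so the relationship is positive.
|r| = 0.866, which falls in the strong range.

strong positive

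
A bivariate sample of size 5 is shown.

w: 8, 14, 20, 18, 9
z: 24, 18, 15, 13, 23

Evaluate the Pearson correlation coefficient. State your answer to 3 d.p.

n = 5, Σw = 69, Σz = 93, Σw² = 1065, Σz² = 1823, Σwz = 1185
nΣwz − ΣwΣz = 5925 − 6417 = -492
nΣw² − (Σw)² = 5325 − 4761 = 564; nΣz² − (Σz)² = 9115 − 8649 = 466
r = -492 / √(564 × 466) = -492 / 512.6636 ≈ -0.960

-0.960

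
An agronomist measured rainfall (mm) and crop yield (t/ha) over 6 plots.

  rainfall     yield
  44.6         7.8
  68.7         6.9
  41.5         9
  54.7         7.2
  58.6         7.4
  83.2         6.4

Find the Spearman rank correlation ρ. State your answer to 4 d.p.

-0.9429

Rank rainfall: 2, 5, 1, 3, 4, 6
Rank yield: 5, 2, 6, 3, 4, 1
d = rank(rainfall) − rank(yield): -3, 3, -5, 0, 0, 5; Σd² = 68
ρ = 1 − 6Σd² / [n(n²−1)] = 1 − 6×68 / (6×35) = 1 − 408/210 ≈ -0.9429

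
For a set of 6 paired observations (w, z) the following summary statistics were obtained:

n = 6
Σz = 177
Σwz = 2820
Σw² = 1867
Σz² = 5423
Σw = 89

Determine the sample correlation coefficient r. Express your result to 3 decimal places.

0.586

r = (nΣwz − ΣwΣz) / √[(nΣw² − (Σw)²)(nΣz² − (Σz)²)]
Numerator: 6×2820 − 89×177 = 1167
Denominator: √[(11202 − 7921)(32538 − 31329)] = √[3281 × 1209] = 1991.6649
r = 1167 / 1991.6649 ≈ 0.586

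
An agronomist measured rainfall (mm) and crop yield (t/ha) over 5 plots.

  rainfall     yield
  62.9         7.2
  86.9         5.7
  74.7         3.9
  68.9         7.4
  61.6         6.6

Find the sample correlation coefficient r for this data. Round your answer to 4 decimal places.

-0.5247

n = 5, Σx = 355, Σy = 30.8, Σx² = 25629.88, Σy² = 197.86, Σxy = 2155.96
nΣxy − ΣxΣy = 10779.8 − 10934 = -154.2
nΣx² − (Σx)² = 128149.4 − 126025 = 2124.4; nΣy² − (Σy)² = 989.3 − 948.64 = 40.66
r = -154.2 / √(2124.4 × 40.66) = -154.2 / 293.9015 ≈ -0.5247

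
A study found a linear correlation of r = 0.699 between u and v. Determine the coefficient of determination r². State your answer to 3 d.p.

r² = (0.699)² = 0.489

0.489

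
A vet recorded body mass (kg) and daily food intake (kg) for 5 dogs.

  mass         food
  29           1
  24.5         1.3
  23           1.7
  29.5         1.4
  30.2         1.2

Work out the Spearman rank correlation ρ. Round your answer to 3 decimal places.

-0.500

Rank mass: 3, 2, 1, 4, 5
Rank food: 1, 3, 5, 4, 2
d = rank(mass) − rank(food): 2, -1, -4, 0, 3; Σd² = 30
ρ = 1 − 6Σd² / [n(n²−1)] = 1 − 6×30 / (5×24) = 1 − 180/120 ≈ -0.500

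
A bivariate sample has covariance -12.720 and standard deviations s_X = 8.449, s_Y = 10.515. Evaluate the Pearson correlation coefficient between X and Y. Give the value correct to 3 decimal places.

-0.143

r = Cov(X,Y) / (s_X · s_Y) = -12.720 / (8.449 × 10.515)
  = -12.720 / 88.8412 ≈ -0.143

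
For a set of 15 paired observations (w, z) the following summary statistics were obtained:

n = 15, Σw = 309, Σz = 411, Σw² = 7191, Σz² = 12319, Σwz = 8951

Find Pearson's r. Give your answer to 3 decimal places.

0.518

r = (nΣwz − ΣwΣz) / √[(nΣw² − (Σw)²)(nΣz² − (Σz)²)]
Numerator: 15×8951 − 309×411 = 7266
Denominator: √[(107865 − 95481)(184785 − 168921)] = √[12384 × 15864] = 14016.4110
r = 7266 / 14016.4110 ≈ 0.518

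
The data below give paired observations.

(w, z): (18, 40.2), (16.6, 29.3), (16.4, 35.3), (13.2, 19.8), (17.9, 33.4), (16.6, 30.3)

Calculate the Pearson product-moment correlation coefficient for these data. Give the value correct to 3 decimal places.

0.895

n = 6, Σw = 98.7, Σz = 188.3, Σw² = 1638.73, Σz² = 6146.31, Σwz = 3151.1
nΣwz − ΣwΣz = 18906.6 − 18585.21 = 321.39
nΣw² − (Σw)² = 9832.38 − 9741.69 = 90.69; nΣz² − (Σz)² = 36877.86 − 35456.89 = 1420.97
r = 321.39 / √(90.69 × 1420.97) = 321.39 / 358.9816 ≈ 0.895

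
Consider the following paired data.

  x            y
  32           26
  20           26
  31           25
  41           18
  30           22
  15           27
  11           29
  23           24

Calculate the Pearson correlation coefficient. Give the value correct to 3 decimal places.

n = 8, Σx = 203, Σy = 197, Σx² = 5841, Σy² = 4931, Σxy = 4801
nΣxy − ΣxΣy = 38408 − 39991 = -1583
nΣx² − (Σx)² = 46728 − 41209 = 5519; nΣy² − (Σy)² = 39448 − 38809 = 639
r = -1583 / √(5519 × 639) = -1583 / 1877.9353 ≈ -0.843

-0.843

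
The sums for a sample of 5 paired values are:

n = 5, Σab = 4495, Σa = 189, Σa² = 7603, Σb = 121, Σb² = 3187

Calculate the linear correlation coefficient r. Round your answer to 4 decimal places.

r = (nΣab − ΣaΣb) / √[(nΣa² − (Σa)²)(nΣb² − (Σb)²)]
Numerator: 5×4495 − 189×121 = -394
Denominator: √[(38015 − 35721)(15935 − 14641)] = √[2294 × 1294] = 1722.9150
r = -394 / 1722.9150 ≈ -0.2287

-0.2287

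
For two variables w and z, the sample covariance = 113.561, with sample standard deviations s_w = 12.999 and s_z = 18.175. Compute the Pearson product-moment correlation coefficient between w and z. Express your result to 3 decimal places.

r = Cov(w,z) / (s_w · s_z) = 113.561 / (12.999 × 18.175)
  = 113.561 / 236.2568 ≈ 0.481

0.481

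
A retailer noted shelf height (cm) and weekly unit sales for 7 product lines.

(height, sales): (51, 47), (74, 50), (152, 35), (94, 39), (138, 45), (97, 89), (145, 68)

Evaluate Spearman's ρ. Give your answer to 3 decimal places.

-0.214

Rank height: 1, 2, 7, 3, 5, 4, 6
Rank sales: 4, 5, 1, 2, 3, 7, 6
d = rank(height) − rank(sales): -3, -3, 6, 1, 2, -3, 0; Σd² = 68
ρ = 1 − 6Σd² / [n(n²−1)] = 1 − 6×68 / (7×48) = 1 − 408/336 ≈ -0.214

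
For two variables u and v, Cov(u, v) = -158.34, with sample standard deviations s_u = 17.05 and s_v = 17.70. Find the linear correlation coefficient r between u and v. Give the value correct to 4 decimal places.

r = Cov(u,v) / (s_u · s_v) = -158.34 / (17.05 × 17.70)
  = -158.34 / 301.7850 ≈ -0.5247

-0.5247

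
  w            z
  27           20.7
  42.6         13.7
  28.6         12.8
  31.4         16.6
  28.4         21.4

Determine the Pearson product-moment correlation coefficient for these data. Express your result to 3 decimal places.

n = 5, Σw = 158, Σz = 85.2, Σw² = 5154.24, Σz² = 1513.54, Σwz = 2637.6
nΣwz − ΣwΣz = 13188 − 13461.6 = -273.6
nΣw² − (Σw)² = 25771.2 − 24964 = 807.2; nΣz² − (Σz)² = 7567.7 − 7259.04 = 308.66
r = -273.6 / √(807.2 × 308.66) = -273.6 / 499.1496 ≈ -0.548

-0.548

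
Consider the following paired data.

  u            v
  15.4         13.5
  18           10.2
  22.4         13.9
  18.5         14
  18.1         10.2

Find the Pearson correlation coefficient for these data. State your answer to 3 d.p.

0.222

n = 5, Σu = 92.4, Σv = 61.8, Σu² = 1732.78, Σv² = 779.54, Σuv = 1146.48
nΣuv − ΣuΣv = 5732.4 − 5710.32 = 22.08
nΣu² − (Σu)² = 8663.9 − 8537.76 = 126.14; nΣv² − (Σv)² = 3897.7 − 3819.24 = 78.46
r = 22.08 / √(126.14 × 78.46) = 22.08 / 99.4834 ≈ 0.222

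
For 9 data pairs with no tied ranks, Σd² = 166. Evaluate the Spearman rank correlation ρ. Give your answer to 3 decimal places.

ρ = 1 − 6Σd² / [n(n²−1)] = 1 − 6×166 / (9×80)
  = 1 − 996/720 = 1 − 1.3833 ≈ -0.383

-0.383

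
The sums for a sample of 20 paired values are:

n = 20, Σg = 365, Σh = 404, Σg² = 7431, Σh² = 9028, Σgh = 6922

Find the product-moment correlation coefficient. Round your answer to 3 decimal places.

r = (nΣgh − ΣgΣh) / √[(nΣg² − (Σg)²)(nΣh² − (Σh)²)]
Numerator: 20×6922 − 365×404 = -9020
Denominator: √[(148620 − 133225)(180560 − 163216)] = √[15395 × 17344] = 16340.4676
r = -9020 / 16340.4676 ≈ -0.552

-0.552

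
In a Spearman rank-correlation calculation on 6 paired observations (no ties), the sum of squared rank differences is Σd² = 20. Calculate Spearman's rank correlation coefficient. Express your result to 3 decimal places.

ρ = 1 − 6Σd² / [n(n²−1)] = 1 − 6×20 / (6×35)
  = 1 − 120/210 = 1 − 0.5714 ≈ 0.429

0.429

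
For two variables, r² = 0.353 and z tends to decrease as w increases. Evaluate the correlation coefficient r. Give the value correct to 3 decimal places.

-0.594

|r| = √0.353 = 0.594
The association is negative, so r = −0.594.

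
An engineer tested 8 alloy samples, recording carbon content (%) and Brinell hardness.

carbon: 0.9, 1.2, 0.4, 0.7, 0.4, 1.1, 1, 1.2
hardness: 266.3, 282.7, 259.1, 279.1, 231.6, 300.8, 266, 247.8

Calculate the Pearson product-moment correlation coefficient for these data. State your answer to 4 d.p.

0.5006

n = 8, Σx = 6.9, Σy = 2133.4, Σx² = 6.71, Σy² = 572144.64, Σxy = 1864.8
nΣxy − ΣxΣy = 14918.4 − 14720.46 = 197.94
nΣx² − (Σx)² = 53.68 − 47.61 = 6.07; nΣy² − (Σy)² = 4577157.12 − 4551395.56 = 25761.56
r = 197.94 / √(6.07 × 25761.56) = 197.94 / 395.4398 ≈ 0.5006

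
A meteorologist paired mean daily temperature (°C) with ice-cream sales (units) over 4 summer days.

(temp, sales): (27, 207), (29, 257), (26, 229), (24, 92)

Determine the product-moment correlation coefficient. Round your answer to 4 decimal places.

n = 4, Σx = 106, Σy = 785, Σx² = 2822, Σy² = 169803, Σxy = 21204
nΣxy − ΣxΣy = 84816 − 83210 = 1606
nΣx² − (Σx)² = 11288 − 11236 = 52; nΣy² − (Σy)² = 679212 − 616225 = 62987
r = 1606 / √(52 × 62987) = 1606 / 1809.7856 ≈ 0.8874

0.8874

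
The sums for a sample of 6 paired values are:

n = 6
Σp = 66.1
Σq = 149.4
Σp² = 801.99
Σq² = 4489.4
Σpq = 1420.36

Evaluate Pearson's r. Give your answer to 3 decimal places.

r = (nΣpq − ΣpΣq) / √[(nΣp² − (Σp)²)(nΣq² − (Σq)²)]
Numerator: 6×1420.36 − 66.1×149.4 = -1353.18
Denominator: √[(4811.94 − 4369.21)(26936.4 − 22320.36)] = √[442.73 × 4616.04] = 1429.5662
r = -1353.18 / 1429.5662 ≈ -0.947

-0.947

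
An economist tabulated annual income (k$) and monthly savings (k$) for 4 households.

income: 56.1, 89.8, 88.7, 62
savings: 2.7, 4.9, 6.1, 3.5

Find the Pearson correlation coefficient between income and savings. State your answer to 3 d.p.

n = 4, Σx = 296.6, Σy = 17.2, Σx² = 22922.94, Σy² = 80.76, Σxy = 1349.56
nΣxy − ΣxΣy = 5398.24 − 5101.52 = 296.72
nΣx² − (Σx)² = 91691.76 − 87971.56 = 3720.2; nΣy² − (Σy)² = 323.04 − 295.84 = 27.2
r = 296.72 / √(3720.2 × 27.2) = 296.72 / 318.1029 ≈ 0.933

0.933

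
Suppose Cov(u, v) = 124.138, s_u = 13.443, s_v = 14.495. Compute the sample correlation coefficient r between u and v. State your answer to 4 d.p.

0.6371

r = Cov(u,v) / (s_u · s_v) = 124.138 / (13.443 × 14.495)
  = 124.138 / 194.8563 ≈ 0.6371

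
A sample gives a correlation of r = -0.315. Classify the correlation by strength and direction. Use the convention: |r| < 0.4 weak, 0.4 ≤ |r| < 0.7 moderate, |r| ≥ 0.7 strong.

weak negative

r = -0.315 < 0 so the relationship is negative.
|r| = 0.315, which falls in the weak range.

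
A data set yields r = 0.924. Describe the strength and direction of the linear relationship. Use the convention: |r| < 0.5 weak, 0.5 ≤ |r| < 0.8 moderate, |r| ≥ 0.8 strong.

r = 0.924 > 0 so the relationship is positive.
|r| = 0.924, which falls in the strong range.

strong positive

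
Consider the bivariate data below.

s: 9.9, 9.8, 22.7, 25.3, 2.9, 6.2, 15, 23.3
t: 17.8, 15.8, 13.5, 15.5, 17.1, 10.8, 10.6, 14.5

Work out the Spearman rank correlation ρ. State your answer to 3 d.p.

-0.238

Rank s: 4, 3, 6, 8, 1, 2, 5, 7
Rank t: 8, 6, 3, 5, 7, 2, 1, 4
d = rank(s) − rank(t): -4, -3, 3, 3, -6, 0, 4, 3; Σd² = 104
ρ = 1 − 6Σd² / [n(n²−1)] = 1 − 6×104 / (8×63) = 1 − 624/504 ≈ -0.238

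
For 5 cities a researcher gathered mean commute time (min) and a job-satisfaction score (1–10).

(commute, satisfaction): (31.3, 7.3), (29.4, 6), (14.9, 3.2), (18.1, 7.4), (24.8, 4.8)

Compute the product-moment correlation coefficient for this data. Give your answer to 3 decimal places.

n = 5, Σx = 118.5, Σy = 28.7, Σx² = 3008.71, Σy² = 177.33, Σxy = 705.55
nΣxy − ΣxΣy = 3527.75 − 3400.95 = 126.8
nΣx² − (Σx)² = 15043.55 − 14042.25 = 1001.3; nΣy² − (Σy)² = 886.65 − 823.69 = 62.96
r = 126.8 / √(1001.3 × 62.96) = 126.8 / 251.0814 ≈ 0.505

0.505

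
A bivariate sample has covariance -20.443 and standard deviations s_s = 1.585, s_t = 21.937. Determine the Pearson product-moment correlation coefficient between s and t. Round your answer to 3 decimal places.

r = Cov(s,t) / (s_s · s_t) = -20.443 / (1.585 × 21.937)
  = -20.443 / 34.7701 ≈ -0.588

-0.588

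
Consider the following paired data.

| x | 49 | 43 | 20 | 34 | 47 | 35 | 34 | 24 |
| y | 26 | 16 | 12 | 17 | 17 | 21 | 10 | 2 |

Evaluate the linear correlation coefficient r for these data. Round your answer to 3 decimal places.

n = 8, Σx = 286, Σy = 121, Σx² = 10972, Σy² = 2199, Σxy = 4702
nΣxy − ΣxΣy = 37616 − 34606 = 3010
nΣx² − (Σx)² = 87776 − 81796 = 5980; nΣy² − (Σy)² = 17592 − 14641 = 2951
r = 3010 / √(5980 × 2951) = 3010 / 4200.8309 ≈ 0.717

0.717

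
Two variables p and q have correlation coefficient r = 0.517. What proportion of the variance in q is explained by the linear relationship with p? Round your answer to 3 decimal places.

r² = (0.517)² = 0.267

0.267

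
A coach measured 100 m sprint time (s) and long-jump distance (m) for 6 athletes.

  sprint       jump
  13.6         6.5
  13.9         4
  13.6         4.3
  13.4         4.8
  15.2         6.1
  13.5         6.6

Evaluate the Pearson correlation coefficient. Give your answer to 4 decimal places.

n = 6, Σx = 83.2, Σy = 32.3, Σx² = 1155.98, Σy² = 180.55, Σxy = 448.62
nΣxy − ΣxΣy = 2691.72 − 2687.36 = 4.36
nΣx² − (Σx)² = 6935.88 − 6922.24 = 13.64; nΣy² − (Σy)² = 1083.3 − 1043.29 = 40.01
r = 4.36 / √(13.64 × 40.01) = 4.36 / 23.3610 ≈ 0.1866

0.1866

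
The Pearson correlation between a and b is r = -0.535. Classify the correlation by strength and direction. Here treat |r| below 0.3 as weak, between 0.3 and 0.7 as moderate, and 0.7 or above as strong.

r = -0.535 < 0 so the relationship is negative.
|r| = 0.535, which falls in the moderate range.

moderate negative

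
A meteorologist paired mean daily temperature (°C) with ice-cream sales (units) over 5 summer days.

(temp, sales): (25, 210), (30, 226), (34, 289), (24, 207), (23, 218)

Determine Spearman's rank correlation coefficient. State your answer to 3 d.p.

0.700

Rank temp: 3, 4, 5, 2, 1
Rank sales: 2, 4, 5, 1, 3
d = rank(temp) − rank(sales): 1, 0, 0, 1, -2; Σd² = 6
ρ = 1 − 6Σd² / [n(n²−1)] = 1 − 6×6 / (5×24) = 1 − 36/120 ≈ 0.700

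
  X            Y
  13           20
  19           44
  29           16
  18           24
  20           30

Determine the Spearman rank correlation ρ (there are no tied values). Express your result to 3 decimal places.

Rank X: 1, 3, 5, 2, 4
Rank Y: 2, 5, 1, 3, 4
d = rank(X) − rank(Y): -1, -2, 4, -1, 0; Σd² = 22
ρ = 1 − 6Σd² / [n(n²−1)] = 1 − 6×22 / (5×24) = 1 − 132/120 ≈ -0.100

-0.100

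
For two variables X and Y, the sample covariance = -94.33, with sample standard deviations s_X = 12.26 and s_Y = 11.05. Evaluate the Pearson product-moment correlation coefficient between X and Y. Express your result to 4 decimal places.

r = Cov(X,Y) / (s_X · s_Y) = -94.33 / (12.26 × 11.05)
  = -94.33 / 135.4730 ≈ -0.6963

-0.6963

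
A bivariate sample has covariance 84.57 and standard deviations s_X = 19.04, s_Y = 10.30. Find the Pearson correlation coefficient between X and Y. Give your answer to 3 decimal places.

0.431

r = Cov(X,Y) / (s_X · s_Y) = 84.57 / (19.04 × 10.30)
  = 84.57 / 196.1120 ≈ 0.431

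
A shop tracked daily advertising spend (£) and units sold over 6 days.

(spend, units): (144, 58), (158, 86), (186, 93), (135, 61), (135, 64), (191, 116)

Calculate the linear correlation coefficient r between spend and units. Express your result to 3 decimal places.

n = 6, Σx = 949, Σy = 478, Σx² = 153227, Σy² = 40682, Σxy = 78269
nΣxy − ΣxΣy = 469614 − 453622 = 15992
nΣx² − (Σx)² = 919362 − 900601 = 18761; nΣy² − (Σy)² = 244092 − 228484 = 15608
r = 15992 / √(18761 × 15608) = 15992 / 17112.0334 ≈ 0.935

0.935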